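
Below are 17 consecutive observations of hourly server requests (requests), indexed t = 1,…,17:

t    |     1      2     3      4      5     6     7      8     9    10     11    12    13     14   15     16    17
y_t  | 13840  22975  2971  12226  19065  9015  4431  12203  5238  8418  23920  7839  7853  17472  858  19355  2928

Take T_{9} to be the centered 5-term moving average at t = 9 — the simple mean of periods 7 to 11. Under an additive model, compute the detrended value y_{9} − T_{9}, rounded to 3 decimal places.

Trend T_9 = (4431 + 12203 + 5238 + 8418 + 23920) / 5 = 54210/5 = 10842.00000
Detrended value: 5238 − 10842.00000 = -5604.000

-5604.000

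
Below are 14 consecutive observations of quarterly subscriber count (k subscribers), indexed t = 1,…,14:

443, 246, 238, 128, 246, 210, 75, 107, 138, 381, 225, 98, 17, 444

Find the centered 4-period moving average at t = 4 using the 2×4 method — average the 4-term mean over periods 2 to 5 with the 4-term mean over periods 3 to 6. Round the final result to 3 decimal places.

210.000

Sum over 2–5: 246 + 238 + 128 + 246 = 858
Sum over 3–6: 238 + 128 + 246 + 210 = 822
CMA at t=4 = (858 + 822) / (2·4) = 1680 / 8 = 210.000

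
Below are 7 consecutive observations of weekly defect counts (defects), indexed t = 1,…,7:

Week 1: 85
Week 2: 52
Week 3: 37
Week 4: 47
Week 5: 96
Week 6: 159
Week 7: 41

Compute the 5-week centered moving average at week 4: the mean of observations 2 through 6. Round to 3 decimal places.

78.200

Sum of periods 2–6: 52 + 37 + 47 + 96 + 159 = 391
Divide by 5: 391 / 5 = 78.200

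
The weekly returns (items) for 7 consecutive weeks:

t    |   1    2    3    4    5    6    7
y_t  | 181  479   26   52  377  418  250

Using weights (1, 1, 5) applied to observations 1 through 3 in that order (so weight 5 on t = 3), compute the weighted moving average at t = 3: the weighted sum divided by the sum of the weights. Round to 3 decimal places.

112.857

Weighted sum: 1·181 + 1·479 + 5·26 = 181 + 479 + 130 = 790
Weight total: 1 + 1 + 5 = 7
WMA = 790 / 7 = 112.857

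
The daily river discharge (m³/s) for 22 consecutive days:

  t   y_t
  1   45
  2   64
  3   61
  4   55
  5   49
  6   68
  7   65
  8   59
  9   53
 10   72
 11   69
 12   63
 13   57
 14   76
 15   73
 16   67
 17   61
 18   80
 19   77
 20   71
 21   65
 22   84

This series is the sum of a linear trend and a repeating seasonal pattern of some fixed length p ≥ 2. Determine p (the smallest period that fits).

4

First differences y_{t+1} − y_t: 19, -3, -6, -6, 19, -3, -6, -6, 19, -3, …
The difference pattern repeats every 4 terms and not for any smaller step, so p = 4.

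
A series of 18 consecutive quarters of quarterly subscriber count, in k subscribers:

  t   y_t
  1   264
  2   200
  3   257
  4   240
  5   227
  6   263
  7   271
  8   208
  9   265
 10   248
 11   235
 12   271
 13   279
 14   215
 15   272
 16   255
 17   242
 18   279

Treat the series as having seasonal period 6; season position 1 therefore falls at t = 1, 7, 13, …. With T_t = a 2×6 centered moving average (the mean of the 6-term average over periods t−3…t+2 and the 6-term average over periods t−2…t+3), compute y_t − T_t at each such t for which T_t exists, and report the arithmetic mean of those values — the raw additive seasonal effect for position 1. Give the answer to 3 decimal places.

Season position 1 occurs at t = 7, 13 (where T_t is defined).
t=7: T_7 = 246.33333; y_7 − T_7 = 271 − 246.33333 = 24.66667
t=13: T_13 = 253.91667; y_13 − T_13 = 279 − 253.91667 = 25.08333
Mean deviation: (24.66667 + 25.08333) / 2 = 24.875

24.875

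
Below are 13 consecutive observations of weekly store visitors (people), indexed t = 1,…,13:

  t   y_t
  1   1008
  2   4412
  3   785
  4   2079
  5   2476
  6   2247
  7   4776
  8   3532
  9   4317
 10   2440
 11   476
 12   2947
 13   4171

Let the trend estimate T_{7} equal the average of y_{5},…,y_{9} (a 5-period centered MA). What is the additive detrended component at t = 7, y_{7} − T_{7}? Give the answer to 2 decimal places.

1306.40

Trend T_7 = (2476 + 2247 + 4776 + 3532 + 4317) / 5 = 17348/5 = 3469.6000
Detrended value: 4776 − 3469.6000 = 1306.40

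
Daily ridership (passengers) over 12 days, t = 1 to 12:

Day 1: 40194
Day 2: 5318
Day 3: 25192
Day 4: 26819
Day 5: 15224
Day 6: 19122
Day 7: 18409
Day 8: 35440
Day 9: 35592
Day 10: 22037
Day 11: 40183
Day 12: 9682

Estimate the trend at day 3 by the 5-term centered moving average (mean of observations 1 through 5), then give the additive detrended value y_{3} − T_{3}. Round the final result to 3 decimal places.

2642.600

Trend T_3 = (40194 + 5318 + 25192 + 26819 + 15224) / 5 = 112747/5 = 22549.40000
Detrended value: 25192 − 22549.40000 = 2642.600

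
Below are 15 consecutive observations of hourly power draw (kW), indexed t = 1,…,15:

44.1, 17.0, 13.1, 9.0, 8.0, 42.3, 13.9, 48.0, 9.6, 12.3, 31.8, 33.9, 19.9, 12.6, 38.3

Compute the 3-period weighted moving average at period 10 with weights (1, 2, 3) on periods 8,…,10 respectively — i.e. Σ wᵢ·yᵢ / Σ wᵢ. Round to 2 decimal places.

17.35

Weighted sum: 1·48.0 + 2·9.6 + 3·12.3 = 48.0 + 19.2 + 36.9 = 104.1
Weight total: 1 + 2 + 3 = 6
WMA = 104.1 / 6 = 17.35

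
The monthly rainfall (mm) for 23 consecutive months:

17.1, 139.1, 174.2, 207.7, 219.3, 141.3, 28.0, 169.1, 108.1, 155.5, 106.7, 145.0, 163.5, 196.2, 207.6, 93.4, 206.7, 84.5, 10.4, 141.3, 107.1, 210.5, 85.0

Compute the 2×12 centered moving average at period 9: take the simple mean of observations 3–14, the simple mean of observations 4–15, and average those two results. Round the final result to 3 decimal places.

Sum over 3–14: 174.2 + 207.7 + 219.3 + 141.3 + 28.0 + 169.1 + 108.1 + 155.5 + 106.7 + 145.0 + 163.5 + 196.2 = 1814.6
Sum over 4–15: 207.7 + 219.3 + 141.3 + 28.0 + 169.1 + 108.1 + 155.5 + 106.7 + 145.0 + 163.5 + 196.2 + 207.6 = 1848.0
CMA at t=9 = (1814.6 + 1848.0) / (2·12) = 3662.6 / 24 = 152.608

152.608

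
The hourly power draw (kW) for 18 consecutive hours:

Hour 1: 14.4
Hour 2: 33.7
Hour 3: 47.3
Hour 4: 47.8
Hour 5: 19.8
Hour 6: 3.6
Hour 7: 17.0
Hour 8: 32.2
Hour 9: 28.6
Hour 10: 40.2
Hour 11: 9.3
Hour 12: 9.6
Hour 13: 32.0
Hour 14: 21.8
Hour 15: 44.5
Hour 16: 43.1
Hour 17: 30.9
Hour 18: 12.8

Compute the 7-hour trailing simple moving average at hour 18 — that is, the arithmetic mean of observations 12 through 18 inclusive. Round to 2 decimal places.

Sum of periods 12–18: 9.6 + 32.0 + 21.8 + 44.5 + 43.1 + 30.9 + 12.8 = 194.7
Divide by 7: 194.7 / 7 = 27.81

27.81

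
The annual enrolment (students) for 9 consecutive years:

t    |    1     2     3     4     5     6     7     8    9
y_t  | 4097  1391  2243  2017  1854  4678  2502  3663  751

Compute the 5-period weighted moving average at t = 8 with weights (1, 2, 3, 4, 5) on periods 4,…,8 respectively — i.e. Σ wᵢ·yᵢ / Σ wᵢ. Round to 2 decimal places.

3205.47

Weighted sum: 1·2017 + 2·1854 + 3·4678 + 4·2502 + 5·3663 = 2017 + 3708 + 14034 + 10008 + 18315 = 48082
Weight total: 1 + 2 + 3 + 4 + 5 = 15
WMA = 48082 / 15 = 3205.47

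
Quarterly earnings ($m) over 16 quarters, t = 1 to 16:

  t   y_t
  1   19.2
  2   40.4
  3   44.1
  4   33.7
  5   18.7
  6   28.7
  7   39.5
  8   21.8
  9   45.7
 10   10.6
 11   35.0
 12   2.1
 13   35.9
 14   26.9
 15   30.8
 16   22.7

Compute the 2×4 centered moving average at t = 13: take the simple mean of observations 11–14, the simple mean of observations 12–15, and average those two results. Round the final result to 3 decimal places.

Sum over 11–14: 35.0 + 2.1 + 35.9 + 26.9 = 99.9
Sum over 12–15: 2.1 + 35.9 + 26.9 + 30.8 = 95.7
CMA at t=13 = (99.9 + 95.7) / (2·4) = 195.6 / 8 = 24.450

24.450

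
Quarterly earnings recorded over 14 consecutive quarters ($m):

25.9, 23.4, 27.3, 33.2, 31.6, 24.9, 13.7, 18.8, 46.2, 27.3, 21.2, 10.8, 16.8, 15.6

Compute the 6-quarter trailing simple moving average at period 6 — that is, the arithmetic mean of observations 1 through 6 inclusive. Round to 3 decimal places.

27.717

Sum of periods 1–6: 25.9 + 23.4 + 27.3 + 33.2 + 31.6 + 24.9 = 166.3
Divide by 6: 166.3 / 6 = 27.717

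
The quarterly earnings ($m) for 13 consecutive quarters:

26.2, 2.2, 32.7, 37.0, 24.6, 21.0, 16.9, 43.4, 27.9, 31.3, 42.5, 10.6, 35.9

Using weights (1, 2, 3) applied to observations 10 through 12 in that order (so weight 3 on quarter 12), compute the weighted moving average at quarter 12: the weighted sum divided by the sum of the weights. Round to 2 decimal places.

24.68

Weighted sum: 1·31.3 + 2·42.5 + 3·10.6 = 31.3 + 85.0 + 31.8 = 148.1
Weight total: 1 + 2 + 3 = 6
WMA = 148.1 / 6 = 24.68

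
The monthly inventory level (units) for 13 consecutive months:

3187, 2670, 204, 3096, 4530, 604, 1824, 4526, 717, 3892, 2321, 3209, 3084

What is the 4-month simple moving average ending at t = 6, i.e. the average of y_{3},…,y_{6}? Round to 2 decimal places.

2108.50

Sum of periods 3–6: 204 + 3096 + 4530 + 604 = 8434
Divide by 4: 8434 / 4 = 2108.50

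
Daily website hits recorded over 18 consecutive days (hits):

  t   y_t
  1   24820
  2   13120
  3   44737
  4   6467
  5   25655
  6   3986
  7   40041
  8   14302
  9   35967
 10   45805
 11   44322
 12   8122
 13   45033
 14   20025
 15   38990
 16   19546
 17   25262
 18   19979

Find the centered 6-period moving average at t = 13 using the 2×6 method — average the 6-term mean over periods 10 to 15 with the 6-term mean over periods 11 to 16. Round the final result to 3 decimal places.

Sum over 10–15: 45805 + 44322 + 8122 + 45033 + 20025 + 38990 = 202297
Sum over 11–16: 44322 + 8122 + 45033 + 20025 + 38990 + 19546 = 176038
CMA at t=13 = (202297 + 176038) / (2·6) = 378335 / 12 = 31527.917

31527.917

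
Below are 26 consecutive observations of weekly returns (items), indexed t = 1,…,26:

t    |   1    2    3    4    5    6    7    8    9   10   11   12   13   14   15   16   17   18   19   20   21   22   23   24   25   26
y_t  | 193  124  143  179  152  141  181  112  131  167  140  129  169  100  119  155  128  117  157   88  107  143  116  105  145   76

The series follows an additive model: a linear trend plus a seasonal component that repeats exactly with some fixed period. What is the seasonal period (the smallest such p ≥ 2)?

6

First differences y_{t+1} − y_t: -69, 19, 36, -27, -11, 40, -69, 19, 36, -27, -11, 40, -69, 19, …
The difference pattern repeats every 6 terms and not for any smaller step, so p = 6.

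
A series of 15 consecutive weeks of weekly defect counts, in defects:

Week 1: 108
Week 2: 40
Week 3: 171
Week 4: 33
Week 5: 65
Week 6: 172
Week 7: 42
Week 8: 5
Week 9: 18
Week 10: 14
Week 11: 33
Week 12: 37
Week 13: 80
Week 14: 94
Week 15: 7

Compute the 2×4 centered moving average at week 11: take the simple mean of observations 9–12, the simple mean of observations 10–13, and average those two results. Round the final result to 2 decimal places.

Sum over 9–12: 18 + 14 + 33 + 37 = 102
Sum over 10–13: 14 + 33 + 37 + 80 = 164
CMA at t=11 = (102 + 164) / (2·4) = 266 / 8 = 33.25

33.25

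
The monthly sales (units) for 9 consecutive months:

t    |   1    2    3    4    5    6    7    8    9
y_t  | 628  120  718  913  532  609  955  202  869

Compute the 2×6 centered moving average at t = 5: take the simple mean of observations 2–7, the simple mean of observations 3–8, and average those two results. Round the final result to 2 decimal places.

648.00

Sum over 2–7: 120 + 718 + 913 + 532 + 609 + 955 = 3847
Sum over 3–8: 718 + 913 + 532 + 609 + 955 + 202 = 3929
CMA at t=5 = (3847 + 3929) / (2·6) = 7776 / 12 = 648.00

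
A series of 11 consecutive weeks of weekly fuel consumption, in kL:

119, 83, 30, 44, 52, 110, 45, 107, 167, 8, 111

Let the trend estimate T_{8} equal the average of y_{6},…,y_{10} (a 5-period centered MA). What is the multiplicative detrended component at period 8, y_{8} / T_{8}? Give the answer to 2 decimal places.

1.22

Trend T_8 = (110 + 45 + 107 + 167 + 8) / 5 = 437/5 = 87.4000
Ratio to trend: 107 / 87.4000 = 1.22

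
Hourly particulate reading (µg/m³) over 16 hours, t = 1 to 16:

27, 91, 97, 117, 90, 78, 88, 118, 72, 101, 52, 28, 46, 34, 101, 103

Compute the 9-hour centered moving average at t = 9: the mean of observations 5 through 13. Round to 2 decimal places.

Sum of periods 5–13: 90 + 78 + 88 + 118 + 72 + 101 + 52 + 28 + 46 = 673
Divide by 9: 673 / 9 = 74.78

74.78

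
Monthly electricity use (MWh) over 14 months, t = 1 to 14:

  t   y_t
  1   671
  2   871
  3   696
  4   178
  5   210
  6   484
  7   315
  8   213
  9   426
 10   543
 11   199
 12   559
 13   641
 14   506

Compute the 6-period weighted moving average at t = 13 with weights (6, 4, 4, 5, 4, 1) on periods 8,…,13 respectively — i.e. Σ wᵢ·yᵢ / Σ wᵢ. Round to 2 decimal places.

Weighted sum: 6·213 + 4·426 + 4·543 + 5·199 + 4·559 + 1·641 = 1278 + 1704 + 2172 + 995 + 2236 + 641 = 9026
Weight total: 6 + 4 + 4 + 5 + 4 + 1 = 24
WMA = 9026 / 24 = 376.08

376.08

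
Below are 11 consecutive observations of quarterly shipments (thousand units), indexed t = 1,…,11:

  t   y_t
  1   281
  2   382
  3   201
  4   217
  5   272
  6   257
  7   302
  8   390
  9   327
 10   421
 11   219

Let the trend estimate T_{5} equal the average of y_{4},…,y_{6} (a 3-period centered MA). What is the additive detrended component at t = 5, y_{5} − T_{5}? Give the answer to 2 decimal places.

23.33

Trend T_5 = (217 + 272 + 257) / 3 = 746/3 = 248.6667
Detrended value: 272 − 248.6667 = 23.33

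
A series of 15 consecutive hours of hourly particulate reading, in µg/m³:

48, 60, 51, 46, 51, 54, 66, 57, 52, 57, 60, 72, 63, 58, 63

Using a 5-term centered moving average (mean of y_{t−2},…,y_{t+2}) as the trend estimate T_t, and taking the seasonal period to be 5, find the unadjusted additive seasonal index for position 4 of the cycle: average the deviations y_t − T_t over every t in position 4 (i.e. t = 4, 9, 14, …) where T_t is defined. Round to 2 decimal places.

-6.40

Season position 4 occurs at t = 4, 9 (where T_t is defined).
t=4: T_4 = 52.4000; y_4 − T_4 = 46 − 52.4000 = -6.4000
t=9: T_9 = 58.4000; y_9 − T_9 = 52 − 58.4000 = -6.4000
Mean deviation: (-6.4000 + -6.4000) / 2 = -6.40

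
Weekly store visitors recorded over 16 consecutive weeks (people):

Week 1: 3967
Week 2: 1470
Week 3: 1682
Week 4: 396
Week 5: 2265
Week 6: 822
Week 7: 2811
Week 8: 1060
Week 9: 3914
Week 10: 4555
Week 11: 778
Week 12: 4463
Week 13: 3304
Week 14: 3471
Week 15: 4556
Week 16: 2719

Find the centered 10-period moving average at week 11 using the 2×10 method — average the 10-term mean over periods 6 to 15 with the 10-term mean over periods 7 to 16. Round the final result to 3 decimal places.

Sum over 6–15: 822 + 2811 + 1060 + 3914 + 4555 + 778 + 4463 + 3304 + 3471 + 4556 = 29734
Sum over 7–16: 2811 + 1060 + 3914 + 4555 + 778 + 4463 + 3304 + 3471 + 4556 + 2719 = 31631
CMA at t=11 = (29734 + 31631) / (2·10) = 61365 / 20 = 3068.250

3068.250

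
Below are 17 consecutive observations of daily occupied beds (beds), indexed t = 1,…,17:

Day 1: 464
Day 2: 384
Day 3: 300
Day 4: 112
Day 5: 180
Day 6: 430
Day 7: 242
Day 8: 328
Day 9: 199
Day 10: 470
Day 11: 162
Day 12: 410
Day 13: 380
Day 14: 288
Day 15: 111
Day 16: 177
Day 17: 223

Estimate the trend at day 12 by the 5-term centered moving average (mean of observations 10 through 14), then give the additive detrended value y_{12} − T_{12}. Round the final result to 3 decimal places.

Trend T_12 = (470 + 162 + 410 + 380 + 288) / 5 = 1710/5 = 342.00000
Detrended value: 410 − 342.00000 = 68.000

68.000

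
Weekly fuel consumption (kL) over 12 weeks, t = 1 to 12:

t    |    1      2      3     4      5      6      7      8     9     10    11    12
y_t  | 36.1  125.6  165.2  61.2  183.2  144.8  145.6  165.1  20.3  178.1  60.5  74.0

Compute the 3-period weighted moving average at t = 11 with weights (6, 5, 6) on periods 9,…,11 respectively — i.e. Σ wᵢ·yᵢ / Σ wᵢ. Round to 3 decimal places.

Weighted sum: 6·20.3 + 5·178.1 + 6·60.5 = 121.8 + 890.5 + 363.0 = 1375.3
Weight total: 6 + 5 + 6 = 17
WMA = 1375.3 / 17 = 80.900

80.900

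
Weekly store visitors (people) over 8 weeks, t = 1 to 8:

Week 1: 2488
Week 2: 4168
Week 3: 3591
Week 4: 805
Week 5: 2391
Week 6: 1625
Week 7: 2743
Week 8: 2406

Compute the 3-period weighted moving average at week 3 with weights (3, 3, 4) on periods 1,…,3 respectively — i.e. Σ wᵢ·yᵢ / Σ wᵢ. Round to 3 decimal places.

Weighted sum: 3·2488 + 3·4168 + 4·3591 = 7464 + 12504 + 14364 = 34332
Weight total: 3 + 3 + 4 = 10
WMA = 34332 / 10 = 3433.200

3433.200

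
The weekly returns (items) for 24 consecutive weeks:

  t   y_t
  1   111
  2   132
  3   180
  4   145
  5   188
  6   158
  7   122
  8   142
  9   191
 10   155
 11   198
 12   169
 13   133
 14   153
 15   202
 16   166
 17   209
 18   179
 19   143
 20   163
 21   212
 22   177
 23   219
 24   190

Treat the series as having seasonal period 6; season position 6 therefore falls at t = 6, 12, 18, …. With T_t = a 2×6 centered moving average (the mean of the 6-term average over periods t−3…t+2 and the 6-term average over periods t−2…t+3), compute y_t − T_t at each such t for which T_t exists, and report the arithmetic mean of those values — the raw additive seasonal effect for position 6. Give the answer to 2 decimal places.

Season position 6 occurs at t = 6, 12, 18 (where T_t is defined).
t=6: T_6 = 156.7500; y_6 − T_6 = 158 − 156.7500 = 1.2500
t=12: T_12 = 167.4167; y_12 − T_12 = 169 − 167.4167 = 1.5833
t=18: T_18 = 177.8333; y_18 − T_18 = 179 − 177.8333 = 1.1667
Mean deviation: (1.2500 + 1.5833 + 1.1667) / 3 = 1.33

1.33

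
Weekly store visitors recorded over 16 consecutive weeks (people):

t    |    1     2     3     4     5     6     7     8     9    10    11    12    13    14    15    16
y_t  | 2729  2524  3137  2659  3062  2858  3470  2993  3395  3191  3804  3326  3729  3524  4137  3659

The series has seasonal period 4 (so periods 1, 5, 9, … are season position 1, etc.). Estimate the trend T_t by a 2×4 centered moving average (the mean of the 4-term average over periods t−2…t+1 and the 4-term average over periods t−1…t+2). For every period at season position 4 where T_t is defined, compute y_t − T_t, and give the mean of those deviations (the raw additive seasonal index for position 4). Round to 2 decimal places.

-228.00

Season position 4 occurs at t = 4, 8, 12 (where T_t is defined).
t=4: T_4 = 2887.2500; y_4 − T_4 = 2659 − 2887.2500 = -228.2500
t=8: T_8 = 3220.6250; y_8 − T_8 = 2993 − 3220.6250 = -227.6250
t=12: T_12 = 3554.1250; y_12 − T_12 = 3326 − 3554.1250 = -228.1250
Mean deviation: (-228.2500 + -227.6250 + -228.1250) / 3 = -228.00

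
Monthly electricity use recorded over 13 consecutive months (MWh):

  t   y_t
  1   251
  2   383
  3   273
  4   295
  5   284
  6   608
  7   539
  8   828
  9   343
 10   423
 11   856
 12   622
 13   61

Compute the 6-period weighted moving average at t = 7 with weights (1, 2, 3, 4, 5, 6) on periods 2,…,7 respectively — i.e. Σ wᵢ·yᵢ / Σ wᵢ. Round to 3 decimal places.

Weighted sum: 1·383 + 2·273 + 3·295 + 4·284 + 5·608 + 6·539 = 383 + 546 + 885 + 1136 + 3040 + 3234 = 9224
Weight total: 1 + 2 + 3 + 4 + 5 + 6 = 21
WMA = 9224 / 21 = 439.238

439.238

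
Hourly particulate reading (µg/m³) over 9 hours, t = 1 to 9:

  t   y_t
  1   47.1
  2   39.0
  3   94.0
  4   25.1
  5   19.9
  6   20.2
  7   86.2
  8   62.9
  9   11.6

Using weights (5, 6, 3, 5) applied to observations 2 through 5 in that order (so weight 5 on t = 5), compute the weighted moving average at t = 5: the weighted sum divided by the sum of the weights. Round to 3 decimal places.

49.147

Weighted sum: 5·39.0 + 6·94.0 + 3·25.1 + 5·19.9 = 195.0 + 564.0 + 75.3 + 99.5 = 933.8
Weight total: 5 + 6 + 3 + 5 = 19
WMA = 933.8 / 19 = 49.147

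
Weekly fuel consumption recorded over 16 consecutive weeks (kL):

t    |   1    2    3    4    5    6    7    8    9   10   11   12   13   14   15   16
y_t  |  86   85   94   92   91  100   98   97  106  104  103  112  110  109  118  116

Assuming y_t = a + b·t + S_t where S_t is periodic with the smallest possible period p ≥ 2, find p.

3

First differences y_{t+1} − y_t: -1, 9, -2, -1, 9, -2, -1, 9, …
The difference pattern repeats every 3 terms and not for any smaller step, so p = 3.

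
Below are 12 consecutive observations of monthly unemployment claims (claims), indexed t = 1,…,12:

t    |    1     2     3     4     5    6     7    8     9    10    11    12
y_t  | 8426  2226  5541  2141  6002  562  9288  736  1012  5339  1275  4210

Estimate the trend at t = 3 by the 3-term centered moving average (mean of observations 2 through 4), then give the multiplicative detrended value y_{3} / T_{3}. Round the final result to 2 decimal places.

Trend T_3 = (2226 + 5541 + 2141) / 3 = 9908/3 = 3302.6667
Ratio to trend: 5541 / 3302.6667 = 1.68

1.68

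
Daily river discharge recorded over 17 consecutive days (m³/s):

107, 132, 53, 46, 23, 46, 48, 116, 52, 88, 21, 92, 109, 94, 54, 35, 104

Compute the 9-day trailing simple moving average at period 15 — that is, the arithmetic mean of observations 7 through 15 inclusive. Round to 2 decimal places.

74.89

Sum of periods 7–15: 48 + 116 + 52 + 88 + 21 + 92 + 109 + 94 + 54 = 674
Divide by 9: 674 / 9 = 74.89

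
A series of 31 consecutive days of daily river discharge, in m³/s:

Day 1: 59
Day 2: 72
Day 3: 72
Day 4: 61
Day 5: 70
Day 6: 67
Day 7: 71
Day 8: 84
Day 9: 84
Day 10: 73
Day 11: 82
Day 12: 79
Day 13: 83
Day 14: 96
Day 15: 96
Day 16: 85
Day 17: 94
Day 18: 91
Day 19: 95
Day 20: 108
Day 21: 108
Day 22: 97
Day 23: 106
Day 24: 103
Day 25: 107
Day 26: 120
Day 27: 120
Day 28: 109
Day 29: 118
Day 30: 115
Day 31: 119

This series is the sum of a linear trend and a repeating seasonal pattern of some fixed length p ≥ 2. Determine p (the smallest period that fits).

6

First differences y_{t+1} − y_t: 13, 0, -11, 9, -3, 4, 13, 0, -11, 9, -3, 4, 13, 0, …
The difference pattern repeats every 6 terms and not for any smaller step, so p = 6.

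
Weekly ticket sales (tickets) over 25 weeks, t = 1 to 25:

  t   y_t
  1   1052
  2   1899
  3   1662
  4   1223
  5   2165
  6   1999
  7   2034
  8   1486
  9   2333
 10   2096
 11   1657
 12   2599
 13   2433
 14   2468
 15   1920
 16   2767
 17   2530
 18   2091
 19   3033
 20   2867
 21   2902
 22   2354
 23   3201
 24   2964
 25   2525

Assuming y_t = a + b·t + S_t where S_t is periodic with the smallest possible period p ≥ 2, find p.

First differences y_{t+1} − y_t: 847, -237, -439, 942, -166, 35, -548, 847, -237, -439, 942, -166, 35, -548, 847, -237, …
The difference pattern repeats every 7 terms and not for any smaller step, so p = 7.

7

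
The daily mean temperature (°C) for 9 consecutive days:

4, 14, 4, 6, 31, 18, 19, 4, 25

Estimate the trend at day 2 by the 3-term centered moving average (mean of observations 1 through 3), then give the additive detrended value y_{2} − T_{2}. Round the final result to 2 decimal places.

Trend T_2 = (4 + 14 + 4) / 3 = 22/3 = 7.3333
Detrended value: 14 − 7.3333 = 6.67

6.67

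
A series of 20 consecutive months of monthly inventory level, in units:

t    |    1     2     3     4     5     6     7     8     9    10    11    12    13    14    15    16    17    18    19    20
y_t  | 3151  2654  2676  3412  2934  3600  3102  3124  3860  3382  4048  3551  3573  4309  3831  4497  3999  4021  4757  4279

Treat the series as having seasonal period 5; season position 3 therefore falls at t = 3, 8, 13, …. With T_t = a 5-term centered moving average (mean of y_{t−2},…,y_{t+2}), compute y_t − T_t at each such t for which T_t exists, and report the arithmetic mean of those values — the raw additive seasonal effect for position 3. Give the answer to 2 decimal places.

Season position 3 occurs at t = 3, 8, 13, 18 (where T_t is defined).
t=3: T_3 = 2965.4000; y_3 − T_3 = 2676 − 2965.4000 = -289.4000
t=8: T_8 = 3413.6000; y_8 − T_8 = 3124 − 3413.6000 = -289.6000
t=13: T_13 = 3862.4000; y_13 − T_13 = 3573 − 3862.4000 = -289.4000
t=18: T_18 = 4310.6000; y_18 − T_18 = 4021 − 4310.6000 = -289.6000
Mean deviation: (-289.4000 + -289.6000 + -289.4000 + -289.6000) / 4 = -289.50

-289.50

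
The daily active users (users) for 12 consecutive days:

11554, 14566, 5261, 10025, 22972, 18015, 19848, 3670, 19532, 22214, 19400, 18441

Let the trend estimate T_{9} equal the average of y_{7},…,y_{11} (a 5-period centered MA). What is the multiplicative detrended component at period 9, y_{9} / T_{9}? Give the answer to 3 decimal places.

1.154

Trend T_9 = (19848 + 3670 + 19532 + 22214 + 19400) / 5 = 84664/5 = 16932.80000
Ratio to trend: 19532 / 16932.80000 = 1.154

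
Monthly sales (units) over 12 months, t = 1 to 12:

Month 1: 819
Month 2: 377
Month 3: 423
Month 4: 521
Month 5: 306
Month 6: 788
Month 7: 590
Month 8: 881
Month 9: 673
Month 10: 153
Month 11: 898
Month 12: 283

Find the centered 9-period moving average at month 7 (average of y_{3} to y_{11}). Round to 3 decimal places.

581.444

Sum of periods 3–11: 423 + 521 + 306 + 788 + 590 + 881 + 673 + 153 + 898 = 5233
Divide by 9: 5233 / 9 = 581.444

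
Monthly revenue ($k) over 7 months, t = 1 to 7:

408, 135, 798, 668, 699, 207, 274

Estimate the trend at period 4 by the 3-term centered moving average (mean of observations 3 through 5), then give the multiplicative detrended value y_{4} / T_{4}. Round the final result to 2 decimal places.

0.93

Trend T_4 = (798 + 668 + 699) / 3 = 2165/3 = 721.6667
Ratio to trend: 668 / 721.6667 = 0.93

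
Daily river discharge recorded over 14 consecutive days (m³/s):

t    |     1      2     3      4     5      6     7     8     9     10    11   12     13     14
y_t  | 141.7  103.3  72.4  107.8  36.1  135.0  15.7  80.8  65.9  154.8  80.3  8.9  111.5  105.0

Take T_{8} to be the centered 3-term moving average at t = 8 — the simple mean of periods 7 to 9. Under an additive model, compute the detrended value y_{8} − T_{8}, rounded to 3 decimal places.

Trend T_8 = (15.7 + 80.8 + 65.9) / 3 = 162.4/3 = 54.13333
Detrended value: 80.8 − 54.13333 = 26.667

26.667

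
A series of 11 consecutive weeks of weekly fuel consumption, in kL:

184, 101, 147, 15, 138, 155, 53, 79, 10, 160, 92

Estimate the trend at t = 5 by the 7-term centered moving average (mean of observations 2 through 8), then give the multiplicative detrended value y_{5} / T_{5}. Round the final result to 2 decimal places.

1.40

Trend T_5 = (101 + 147 + 15 + 138 + 155 + 53 + 79) / 7 = 688/7 = 98.2857
Ratio to trend: 138 / 98.2857 = 1.40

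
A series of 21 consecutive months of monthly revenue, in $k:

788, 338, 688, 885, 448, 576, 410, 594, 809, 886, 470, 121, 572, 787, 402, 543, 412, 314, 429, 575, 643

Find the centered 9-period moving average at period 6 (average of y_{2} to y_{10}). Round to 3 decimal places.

Sum of periods 2–10: 338 + 688 + 885 + 448 + 576 + 410 + 594 + 809 + 886 = 5634
Divide by 9: 5634 / 9 = 626.000

626.000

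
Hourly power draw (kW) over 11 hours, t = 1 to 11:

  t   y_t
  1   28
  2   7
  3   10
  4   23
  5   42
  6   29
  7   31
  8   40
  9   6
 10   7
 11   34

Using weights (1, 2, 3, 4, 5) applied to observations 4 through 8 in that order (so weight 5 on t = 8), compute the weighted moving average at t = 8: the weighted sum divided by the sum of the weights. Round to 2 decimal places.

Weighted sum: 1·23 + 2·42 + 3·29 + 4·31 + 5·40 = 23 + 84 + 87 + 124 + 200 = 518
Weight total: 1 + 2 + 3 + 4 + 5 = 15
WMA = 518 / 15 = 34.53

34.53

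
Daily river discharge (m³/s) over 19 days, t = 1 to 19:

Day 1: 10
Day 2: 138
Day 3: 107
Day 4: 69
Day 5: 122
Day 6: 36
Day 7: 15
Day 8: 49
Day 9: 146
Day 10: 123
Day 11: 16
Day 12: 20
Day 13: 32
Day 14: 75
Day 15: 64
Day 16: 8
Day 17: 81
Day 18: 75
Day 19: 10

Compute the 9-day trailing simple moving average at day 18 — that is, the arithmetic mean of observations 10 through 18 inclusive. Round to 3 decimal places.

Sum of periods 10–18: 123 + 16 + 20 + 32 + 75 + 64 + 8 + 81 + 75 = 494
Divide by 9: 494 / 9 = 54.889

54.889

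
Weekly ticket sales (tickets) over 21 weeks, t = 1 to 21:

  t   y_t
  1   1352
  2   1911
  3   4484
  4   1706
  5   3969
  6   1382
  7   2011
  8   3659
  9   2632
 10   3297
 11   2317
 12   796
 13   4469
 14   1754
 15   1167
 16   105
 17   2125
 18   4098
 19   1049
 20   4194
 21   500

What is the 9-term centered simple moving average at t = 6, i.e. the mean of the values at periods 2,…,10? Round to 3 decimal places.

2783.444

Sum of periods 2–10: 1911 + 4484 + 1706 + 3969 + 1382 + 2011 + 3659 + 2632 + 3297 = 25051
Divide by 9: 25051 / 9 = 2783.444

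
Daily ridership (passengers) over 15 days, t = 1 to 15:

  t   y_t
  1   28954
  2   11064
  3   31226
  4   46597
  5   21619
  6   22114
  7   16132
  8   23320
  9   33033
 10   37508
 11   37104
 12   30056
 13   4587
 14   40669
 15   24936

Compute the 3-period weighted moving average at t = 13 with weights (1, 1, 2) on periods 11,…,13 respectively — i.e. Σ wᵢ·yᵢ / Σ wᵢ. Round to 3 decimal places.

Weighted sum: 1·37104 + 1·30056 + 2·4587 = 37104 + 30056 + 9174 = 76334
Weight total: 1 + 1 + 2 = 4
WMA = 76334 / 4 = 19083.500

19083.500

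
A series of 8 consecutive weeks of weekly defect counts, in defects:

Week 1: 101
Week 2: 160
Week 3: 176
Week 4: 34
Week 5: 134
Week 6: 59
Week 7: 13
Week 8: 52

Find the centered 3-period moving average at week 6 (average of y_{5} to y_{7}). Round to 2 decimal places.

68.67

Sum of periods 5–7: 134 + 59 + 13 = 206
Divide by 3: 206 / 3 = 68.67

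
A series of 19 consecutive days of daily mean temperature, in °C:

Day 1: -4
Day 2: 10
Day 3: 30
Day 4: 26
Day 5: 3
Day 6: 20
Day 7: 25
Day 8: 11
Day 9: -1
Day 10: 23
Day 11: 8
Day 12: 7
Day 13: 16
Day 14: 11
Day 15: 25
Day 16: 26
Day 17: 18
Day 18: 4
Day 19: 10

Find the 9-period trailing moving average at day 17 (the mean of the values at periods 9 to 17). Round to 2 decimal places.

Sum of periods 9–17: (-1) + 23 + 8 + 7 + 16 + 11 + 25 + 26 + 18 = 133
Divide by 9: 133 / 9 = 14.78

14.78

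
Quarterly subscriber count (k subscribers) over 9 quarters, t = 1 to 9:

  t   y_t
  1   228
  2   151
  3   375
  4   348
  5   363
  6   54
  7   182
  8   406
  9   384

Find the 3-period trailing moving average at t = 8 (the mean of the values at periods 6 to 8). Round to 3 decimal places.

Sum of periods 6–8: 54 + 182 + 406 = 642
Divide by 3: 642 / 3 = 214.000

214.000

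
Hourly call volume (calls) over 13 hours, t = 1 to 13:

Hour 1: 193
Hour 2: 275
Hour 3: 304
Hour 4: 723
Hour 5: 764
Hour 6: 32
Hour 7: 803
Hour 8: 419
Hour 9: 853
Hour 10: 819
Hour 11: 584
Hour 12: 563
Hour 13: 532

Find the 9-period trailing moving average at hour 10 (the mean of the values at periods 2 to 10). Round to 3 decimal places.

554.667

Sum of periods 2–10: 275 + 304 + 723 + 764 + 32 + 803 + 419 + 853 + 819 = 4992
Divide by 9: 4992 / 9 = 554.667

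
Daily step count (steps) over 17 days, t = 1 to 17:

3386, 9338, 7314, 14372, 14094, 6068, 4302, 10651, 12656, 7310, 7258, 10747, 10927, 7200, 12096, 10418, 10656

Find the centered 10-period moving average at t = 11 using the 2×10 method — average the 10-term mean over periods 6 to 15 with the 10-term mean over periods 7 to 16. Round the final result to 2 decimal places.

9139.00

Sum over 6–15: 6068 + 4302 + 10651 + 12656 + 7310 + 7258 + 10747 + 10927 + 7200 + 12096 = 89215
Sum over 7–16: 4302 + 10651 + 12656 + 7310 + 7258 + 10747 + 10927 + 7200 + 12096 + 10418 = 93565
CMA at t=11 = (89215 + 93565) / (2·10) = 182780 / 20 = 9139.00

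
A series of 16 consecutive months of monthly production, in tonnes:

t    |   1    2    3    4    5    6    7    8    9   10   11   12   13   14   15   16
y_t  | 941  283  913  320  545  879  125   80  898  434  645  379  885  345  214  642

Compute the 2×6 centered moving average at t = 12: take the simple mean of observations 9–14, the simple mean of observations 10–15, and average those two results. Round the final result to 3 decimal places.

540.667

Sum over 9–14: 898 + 434 + 645 + 379 + 885 + 345 = 3586
Sum over 10–15: 434 + 645 + 379 + 885 + 345 + 214 = 2902
CMA at t=12 = (3586 + 2902) / (2·6) = 6488 / 12 = 540.667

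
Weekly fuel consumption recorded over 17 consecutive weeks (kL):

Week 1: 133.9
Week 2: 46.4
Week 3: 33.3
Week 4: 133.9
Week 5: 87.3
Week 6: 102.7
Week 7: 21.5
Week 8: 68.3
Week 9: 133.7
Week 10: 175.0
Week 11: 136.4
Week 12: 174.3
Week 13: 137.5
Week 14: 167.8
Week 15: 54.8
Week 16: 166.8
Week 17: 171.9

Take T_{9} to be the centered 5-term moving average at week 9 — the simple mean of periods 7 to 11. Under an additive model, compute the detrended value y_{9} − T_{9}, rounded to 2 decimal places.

Trend T_9 = (21.5 + 68.3 + 133.7 + 175.0 + 136.4) / 5 = 534.9/5 = 106.9800
Detrended value: 133.7 − 106.9800 = 26.72

26.72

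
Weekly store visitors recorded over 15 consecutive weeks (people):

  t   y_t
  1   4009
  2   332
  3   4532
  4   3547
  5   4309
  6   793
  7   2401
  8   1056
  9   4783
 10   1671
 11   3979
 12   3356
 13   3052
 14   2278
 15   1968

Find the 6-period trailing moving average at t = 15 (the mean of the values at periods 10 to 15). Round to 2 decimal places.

2717.33

Sum of periods 10–15: 1671 + 3979 + 3356 + 3052 + 2278 + 1968 = 16304
Divide by 6: 16304 / 6 = 2717.33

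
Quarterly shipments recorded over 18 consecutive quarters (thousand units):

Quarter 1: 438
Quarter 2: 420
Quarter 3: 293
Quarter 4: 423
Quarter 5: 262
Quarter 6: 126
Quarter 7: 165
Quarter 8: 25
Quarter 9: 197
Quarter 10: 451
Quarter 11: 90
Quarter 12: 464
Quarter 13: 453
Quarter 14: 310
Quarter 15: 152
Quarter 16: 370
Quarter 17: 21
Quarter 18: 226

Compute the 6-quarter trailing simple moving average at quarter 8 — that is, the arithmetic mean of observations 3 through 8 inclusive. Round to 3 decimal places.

Sum of periods 3–8: 293 + 423 + 262 + 126 + 165 + 25 = 1294
Divide by 6: 1294 / 6 = 215.667

215.667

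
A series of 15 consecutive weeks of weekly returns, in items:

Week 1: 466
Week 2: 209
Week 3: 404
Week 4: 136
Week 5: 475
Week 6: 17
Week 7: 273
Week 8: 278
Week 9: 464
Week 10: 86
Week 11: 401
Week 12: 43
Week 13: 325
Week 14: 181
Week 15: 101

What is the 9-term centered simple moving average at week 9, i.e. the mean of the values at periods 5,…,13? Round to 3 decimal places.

262.444

Sum of periods 5–13: 475 + 17 + 273 + 278 + 464 + 86 + 401 + 43 + 325 = 2362
Divide by 9: 2362 / 9 = 262.444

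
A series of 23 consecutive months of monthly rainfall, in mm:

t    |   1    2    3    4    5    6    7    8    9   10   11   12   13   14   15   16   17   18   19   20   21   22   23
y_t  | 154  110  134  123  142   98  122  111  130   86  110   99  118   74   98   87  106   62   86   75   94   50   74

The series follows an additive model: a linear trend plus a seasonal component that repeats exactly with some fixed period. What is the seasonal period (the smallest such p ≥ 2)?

4

First differences y_{t+1} − y_t: -44, 24, -11, 19, -44, 24, -11, 19, -44, 24, …
The difference pattern repeats every 4 terms and not for any smaller step, so p = 4.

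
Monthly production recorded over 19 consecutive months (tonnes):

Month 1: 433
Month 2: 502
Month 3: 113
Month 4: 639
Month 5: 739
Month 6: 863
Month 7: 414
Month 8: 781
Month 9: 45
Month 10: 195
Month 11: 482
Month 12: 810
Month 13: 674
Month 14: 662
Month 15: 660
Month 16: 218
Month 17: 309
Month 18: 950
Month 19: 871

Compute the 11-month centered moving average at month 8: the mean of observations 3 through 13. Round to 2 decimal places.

523.18

Sum of periods 3–13: 113 + 639 + 739 + 863 + 414 + 781 + 45 + 195 + 482 + 810 + 674 = 5755
Divide by 11: 5755 / 11 = 523.18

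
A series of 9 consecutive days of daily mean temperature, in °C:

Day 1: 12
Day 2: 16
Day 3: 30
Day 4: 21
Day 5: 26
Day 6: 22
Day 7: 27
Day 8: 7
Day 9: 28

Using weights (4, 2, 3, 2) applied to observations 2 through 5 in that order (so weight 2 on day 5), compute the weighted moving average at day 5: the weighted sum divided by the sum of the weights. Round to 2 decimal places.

21.73

Weighted sum: 4·16 + 2·30 + 3·21 + 2·26 = 64 + 60 + 63 + 52 = 239
Weight total: 4 + 2 + 3 + 2 = 11
WMA = 239 / 11 = 21.73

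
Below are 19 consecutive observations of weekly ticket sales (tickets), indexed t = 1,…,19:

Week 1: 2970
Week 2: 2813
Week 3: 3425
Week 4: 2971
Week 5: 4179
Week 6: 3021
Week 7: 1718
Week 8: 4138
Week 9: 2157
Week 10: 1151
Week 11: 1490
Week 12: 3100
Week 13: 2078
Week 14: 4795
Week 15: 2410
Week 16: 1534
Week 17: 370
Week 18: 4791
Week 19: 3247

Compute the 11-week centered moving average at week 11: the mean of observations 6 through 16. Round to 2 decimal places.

Sum of periods 6–16: 3021 + 1718 + 4138 + 2157 + 1151 + 1490 + 3100 + 2078 + 4795 + 2410 + 1534 = 27592
Divide by 11: 27592 / 11 = 2508.36

2508.36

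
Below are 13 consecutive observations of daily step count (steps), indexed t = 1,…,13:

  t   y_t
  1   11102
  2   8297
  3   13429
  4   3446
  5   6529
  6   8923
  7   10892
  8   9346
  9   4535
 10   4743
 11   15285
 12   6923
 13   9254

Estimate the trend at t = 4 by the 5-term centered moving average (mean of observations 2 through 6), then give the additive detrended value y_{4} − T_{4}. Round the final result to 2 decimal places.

Trend T_4 = (8297 + 13429 + 3446 + 6529 + 8923) / 5 = 40624/5 = 8124.8000
Detrended value: 3446 − 8124.8000 = -4678.80

-4678.80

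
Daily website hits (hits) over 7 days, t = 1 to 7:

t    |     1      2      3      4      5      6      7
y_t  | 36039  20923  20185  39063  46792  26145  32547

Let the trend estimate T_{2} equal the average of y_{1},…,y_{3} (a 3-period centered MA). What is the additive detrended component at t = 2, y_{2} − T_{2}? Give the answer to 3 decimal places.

Trend T_2 = (36039 + 20923 + 20185) / 3 = 77147/3 = 25715.66667
Detrended value: 20923 − 25715.66667 = -4792.667

-4792.667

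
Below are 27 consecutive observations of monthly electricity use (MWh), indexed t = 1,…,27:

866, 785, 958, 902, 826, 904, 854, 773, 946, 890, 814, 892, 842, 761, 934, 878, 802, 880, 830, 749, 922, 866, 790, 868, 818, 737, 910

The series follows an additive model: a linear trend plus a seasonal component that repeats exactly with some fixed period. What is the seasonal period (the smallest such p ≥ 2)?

6

First differences y_{t+1} − y_t: -81, 173, -56, -76, 78, -50, -81, 173, -56, -76, 78, -50, -81, 173, …
The difference pattern repeats every 6 terms and not for any smaller step, so p = 6.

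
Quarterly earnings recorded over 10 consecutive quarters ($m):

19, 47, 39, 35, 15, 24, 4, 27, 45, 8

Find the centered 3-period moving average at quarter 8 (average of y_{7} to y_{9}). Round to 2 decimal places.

25.33

Sum of periods 7–9: 4 + 27 + 45 = 76
Divide by 3: 76 / 3 = 25.33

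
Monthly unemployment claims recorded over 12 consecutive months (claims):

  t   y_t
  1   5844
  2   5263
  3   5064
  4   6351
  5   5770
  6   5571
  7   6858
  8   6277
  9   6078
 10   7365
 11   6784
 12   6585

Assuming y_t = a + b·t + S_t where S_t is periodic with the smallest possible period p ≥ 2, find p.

First differences y_{t+1} − y_t: -581, -199, 1287, -581, -199, 1287, -581, -199, …
The difference pattern repeats every 3 terms and not for any smaller step, so p = 3.

3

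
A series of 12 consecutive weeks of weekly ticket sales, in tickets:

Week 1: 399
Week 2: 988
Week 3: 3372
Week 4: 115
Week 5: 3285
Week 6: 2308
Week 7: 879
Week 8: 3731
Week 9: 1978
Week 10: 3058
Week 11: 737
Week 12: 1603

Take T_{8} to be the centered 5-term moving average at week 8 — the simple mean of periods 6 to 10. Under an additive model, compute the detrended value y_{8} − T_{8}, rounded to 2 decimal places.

Trend T_8 = (2308 + 879 + 3731 + 1978 + 3058) / 5 = 11954/5 = 2390.8000
Detrended value: 3731 − 2390.8000 = 1340.20

1340.20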